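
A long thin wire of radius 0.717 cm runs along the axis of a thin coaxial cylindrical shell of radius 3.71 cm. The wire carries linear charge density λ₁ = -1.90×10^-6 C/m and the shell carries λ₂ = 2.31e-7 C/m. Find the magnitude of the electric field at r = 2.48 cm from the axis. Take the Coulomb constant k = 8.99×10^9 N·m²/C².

Coaxial Gaussian cylinder, radius r = 2.48 cm, length L (between the conductors, 0.717 cm < r < 3.71 cm).
Only the inner wire is enclosed; the outer shell contributes nothing inside itself. λ_enc = λ₁ = -1.90×10^-6 C/m.
By Gauss's law (flux through the curved wall only), E·2πrL = λ_enc L/ε₀.
E = 2k|λ_enc|/r = 2(8.99×10^9)(1.90×10^-6)/(0.0248) = 1.38×10^6 N/C.

1.38e6 N/C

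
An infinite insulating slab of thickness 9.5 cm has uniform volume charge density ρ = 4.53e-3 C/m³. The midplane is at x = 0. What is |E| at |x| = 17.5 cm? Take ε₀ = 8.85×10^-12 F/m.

The point |x| = 17.5 cm lies outside the slab (half-thickness 0.0475 m). A symmetric pillbox spanning the full slab encloses Q_enc = ρ·d·A.
Flux = 2EA ⇒ E = |ρ|d/(2ε₀), independent of distance outside.
E = (4.53×10^-3)(0.095)/(2·8.85×10^-12) = 2.43e7 N/C.

2.43e7 N/C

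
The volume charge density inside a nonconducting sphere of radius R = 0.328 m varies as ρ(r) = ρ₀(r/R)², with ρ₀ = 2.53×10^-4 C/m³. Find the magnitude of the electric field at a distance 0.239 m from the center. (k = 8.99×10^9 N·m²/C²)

By spherical symmetry E is radial; choose a Gaussian sphere of radius r = 0.239 m (r < R).
Q_enc = ∫₀^r ρ(r')·4πr'² dr' = (4πρ₀/R²) ∫₀^r r'^4 dr' = 4πρ₀ r^5/(5·R²) = 4.609×10^-6 C.
Applying ∮E·dA = Q_enc/ε₀ with Φ = E(4πr²):
E = k|Q_enc|/r² = (8.99×10^9)(4.609×10^-6)/(0.239)² = 7.25×10^5 N/C.

E ≈ 7.25×10^5 V/m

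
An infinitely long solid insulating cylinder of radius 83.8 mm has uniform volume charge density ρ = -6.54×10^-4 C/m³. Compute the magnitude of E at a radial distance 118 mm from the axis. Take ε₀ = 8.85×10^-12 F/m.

Coaxial Gaussian cylinder, radius r = 118 mm, length L (r > 83.8 mm, full cross-section enclosed).
λ_enc = ρ·πR² = (-6.54e-4)π(0.0838)² = -1.443e-5 C/m.
Gauss's law: E·2πrL = λ_enc L/ε₀.
E = |λ_enc|/(2πε₀r) = (1.443e-5)/(2π·8.85×10^-12·0.118) = 2.20×10^6 N/C.

|E| = 2.20×10^6 N/C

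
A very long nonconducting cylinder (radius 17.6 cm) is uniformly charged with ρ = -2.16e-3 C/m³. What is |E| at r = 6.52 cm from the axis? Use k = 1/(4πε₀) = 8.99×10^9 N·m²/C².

Coaxial Gaussian cylinder, radius r = 6.52 cm, length L (r < R).
Charge inside radius r per length L is ρ·πr²·L, so λ_enc = ρπr² = -2.885×10^-5 C/m.
By Gauss's law (flux through the curved wall only), E·2πrL = λ_enc L/ε₀.
E = 2k|λ_enc|/r = 2(8.99×10^9)(2.885×10^-5)/(0.0652) = 7.96×10^6 N/C.

7.96×10^6 N/C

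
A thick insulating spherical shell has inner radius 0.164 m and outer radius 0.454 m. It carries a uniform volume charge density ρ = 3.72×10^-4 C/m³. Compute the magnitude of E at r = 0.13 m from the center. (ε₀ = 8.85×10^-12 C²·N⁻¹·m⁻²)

Take a concentric spherical Gaussian surface of radius r = 0.13 m (r < 0.164 m, inside the empty cavity).
No charge is enclosed, so by Gauss's law E·4πr² = 0 ⇒ E = 0.

E = 0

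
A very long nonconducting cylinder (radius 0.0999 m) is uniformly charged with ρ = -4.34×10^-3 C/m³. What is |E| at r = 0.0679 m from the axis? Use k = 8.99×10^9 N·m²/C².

By cylindrical symmetry E is radial; use a coaxial Gaussian cylinder of radius 0.0679 m and length L (r < R).
Charge inside radius r per length L is ρ·πr²·L, so λ_enc = ρπr² = -6.286×10^-5 C/m.
Since E is radial and uniform over the curved surface, Φ = E·2πrL = Q_enc/ε₀ = λ_enc L/ε₀.
E = 2k|λ_enc|/r = 2(8.99×10^9)(6.286×10^-5)/(0.0679) = 1.66×10^7 N/C.

|E| = 1.66×10^7 N/C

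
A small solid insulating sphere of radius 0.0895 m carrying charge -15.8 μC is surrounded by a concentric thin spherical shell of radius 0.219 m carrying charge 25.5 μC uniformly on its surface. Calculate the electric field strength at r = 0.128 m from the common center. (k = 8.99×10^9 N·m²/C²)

Use a concentric Gaussian sphere at r = 0.128 m (between the bodies, 0.0895 m < r < 0.219 m).
The shell at 0.219 m lies outside the Gaussian surface, so Q_enc = -15.8 μC = -1.58×10^-5 C.
Gauss's law: E·4πr² = Q_enc/ε₀.
E = k|Q_enc|/r² = (8.99×10^9)(1.58e-5)/(0.128)² = 8.67×10^6 N/C.

|E| ≈ 8.67×10^6 N/C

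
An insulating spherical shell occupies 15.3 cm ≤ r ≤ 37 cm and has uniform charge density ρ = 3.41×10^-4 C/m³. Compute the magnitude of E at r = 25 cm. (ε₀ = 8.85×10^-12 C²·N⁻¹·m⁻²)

Take a concentric spherical Gaussian surface of radius r = 25 cm (within the shell material, 15.3 cm < r < 37 cm).
Only the shell between 15.3 cm and r is enclosed: Q_enc = ρ·(4π/3)(r³ − a³) = (3.41×10^-4)·(4π/3)·((0.25)³ − (0.153)³) = 1.72e-5 C.
Since E is radial and uniform over the Gaussian sphere, Φ = E·4πr² = Q_enc/ε₀.
E = |Q_enc|/(4πε₀r²) = (1.72×10^-5)/(4π·8.85×10^-12·(0.25)²) = 2.47×10^6 N/C.

2.47×10^6 N/C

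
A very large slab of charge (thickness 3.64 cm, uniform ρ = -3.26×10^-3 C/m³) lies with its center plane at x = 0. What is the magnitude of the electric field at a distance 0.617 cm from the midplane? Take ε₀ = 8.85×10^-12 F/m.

2.27×10^6 V/m

By symmetry E is perpendicular to the slab. A Gaussian pillbox from −0.617 cm to +0.617 cm (face area A) lies entirely within the slab.
Q_enc = ρ·(2x)·A and flux = 2EA, so 2EA = 2ρxA/ε₀ ⇒ E = |ρ|x/ε₀.
E = (3.26e-3)(0.00617)/(8.85×10^-12) = 2.27×10^6 N/C.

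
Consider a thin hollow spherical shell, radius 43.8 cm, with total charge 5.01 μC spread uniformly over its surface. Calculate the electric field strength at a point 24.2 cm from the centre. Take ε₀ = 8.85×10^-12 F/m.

By spherical symmetry E is radial; choose a Gaussian sphere of radius r = 24.2 cm (inside the shell, r < 43.8 cm).
All the charge is outside the Gaussian surface: Q_enc = 0, hence E = 0 everywhere inside the shell.

E = 0 (no enclosed charge)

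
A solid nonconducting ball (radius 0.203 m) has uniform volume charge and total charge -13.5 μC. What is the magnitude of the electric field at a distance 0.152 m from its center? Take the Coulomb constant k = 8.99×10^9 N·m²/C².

Take a concentric spherical Gaussian surface of radius r = 0.152 m (r < R).
For a uniform sphere the enclosed fraction is (r/R)³, so Q_enc = (-13.5 μC)(0.152/0.203)³ = -5.667×10^-6 C.
Since E is radial and uniform over the Gaussian sphere, Φ = E·4πr² = Q_enc/ε₀.
E = k|Q_enc|/r² = (8.99×10^9)(5.667e-6)/(0.152)² = 2.21×10^6 N/C.

E ≈ 2.21×10^6 N/C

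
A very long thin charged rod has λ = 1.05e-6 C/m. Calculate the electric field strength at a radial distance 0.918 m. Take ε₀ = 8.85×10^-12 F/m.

Choose a coaxial cylinder of radius r = 0.918 m (arbitrary length L) as the Gaussian surface.
Q_enc = λL, so λ_enc = 1.05e-6 C/m.
Since E is radial and uniform over the curved surface, Φ = E·2πrL = Q_enc/ε₀ = λ_enc L/ε₀.
E = |λ_enc|/(2πε₀r) = (1.05×10^-6)/(2π·8.85×10^-12·0.918) = 2.06×10^4 N/C.

|E| ≈ 2.06e4 V/m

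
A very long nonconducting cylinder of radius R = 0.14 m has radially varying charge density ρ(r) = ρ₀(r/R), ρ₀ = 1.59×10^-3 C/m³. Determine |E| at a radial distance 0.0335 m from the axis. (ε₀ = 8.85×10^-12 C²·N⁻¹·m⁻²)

E ≈ 4.80e5 N/C

Choose a coaxial cylinder of radius r = 0.0335 m (arbitrary length L) as the Gaussian surface (r < R).
Integrating ρ over the cross-section to radius r: λ_enc = (2πρ₀/R) ∫₀^r r'^2 dr' = 2πρ₀ r^3/(3·R) = 8.943e-7 C/m.
Since E is radial and uniform over the curved surface, Φ = E·2πrL = Q_enc/ε₀ = λ_enc L/ε₀.
E = |λ_enc|/(2πε₀r) = (8.943e-7)/(2π·8.85×10^-12·0.0335) = 4.80×10^5 N/C.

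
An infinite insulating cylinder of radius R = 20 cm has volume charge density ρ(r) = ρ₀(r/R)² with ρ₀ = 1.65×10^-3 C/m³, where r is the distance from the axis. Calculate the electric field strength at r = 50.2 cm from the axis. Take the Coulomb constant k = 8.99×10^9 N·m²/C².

Coaxial Gaussian cylinder, radius r = 50.2 cm, length L (r > R, full charge per length enclosed).
λ_enc = 2π ∫₀^R ρ₀(r'/R)^2 r' dr' = 2πρ₀R²/4 = 1.037×10^-4 C/m.
Gauss's law: E·2πrL = λ_enc L/ε₀.
E = 2k|λ_enc|/r = 2(8.99×10^9)(1.037×10^-4)/(0.502) = 3.71e6 N/C.

3.71×10^6 N/C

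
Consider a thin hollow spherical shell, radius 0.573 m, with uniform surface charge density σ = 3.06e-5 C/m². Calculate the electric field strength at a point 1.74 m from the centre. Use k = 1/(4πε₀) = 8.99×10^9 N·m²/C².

Take a concentric spherical Gaussian surface of radius r = 1.74 m (r > 0.573 m).
The entire shell is enclosed: Q_enc = σ·4πR² = (3.06×10^-5)·4π·(0.573)² = 1.263×10^-4 C.
Gauss's law: E·4πr² = Q_enc/ε₀.
E = k|Q_enc|/r² = (8.99×10^9)(1.263×10^-4)/(1.74)² = 3.75×10^5 N/C.

E = 3.75×10^5 N/C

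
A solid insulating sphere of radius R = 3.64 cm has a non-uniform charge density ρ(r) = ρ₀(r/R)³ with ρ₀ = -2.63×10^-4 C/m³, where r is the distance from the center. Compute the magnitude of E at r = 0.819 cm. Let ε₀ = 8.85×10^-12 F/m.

E = 462 V/m

Symmetry ⇒ E = E(r) r̂. Gaussian sphere of radius r = 0.819 cm (r < R).
Q_enc = ∫₀^r ρ(r')·4πr'² dr' = (4πρ₀/R³) ∫₀^r r'^5 dr' = 4πρ₀ r^6/(6·R³) = -3.447×10^-12 C.
Gauss's law: E·4πr² = Q_enc/ε₀.
E = |Q_enc|/(4πε₀r²) = (3.447e-12)/(4π·8.85×10^-12·(0.00819)²) = 462 N/C.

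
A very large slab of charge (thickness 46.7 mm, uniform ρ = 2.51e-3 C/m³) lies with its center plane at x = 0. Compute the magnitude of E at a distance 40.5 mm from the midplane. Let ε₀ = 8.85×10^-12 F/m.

E = 6.62e6 V/m

The point |x| = 40.5 mm lies outside the slab (half-thickness 0.02335 m). A symmetric pillbox spanning the full slab encloses Q_enc = ρ·d·A.
Flux = 2EA ⇒ E = |ρ|d/(2ε₀), independent of distance outside.
E = (2.51e-3)(0.0467)/(2·8.85×10^-12) = 6.62×10^6 N/C.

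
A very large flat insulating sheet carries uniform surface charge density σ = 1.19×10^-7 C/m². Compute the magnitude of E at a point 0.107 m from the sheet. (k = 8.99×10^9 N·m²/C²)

E ≈ 6.72×10^3 V/m

Choose a cylindrical pillbox piercing the sheet, end faces (area A) parallel to it.
Flux Φ = 2EA and Q_enc = σA, so 2EA = σA/ε₀ ⇒ E = |σ|/(2ε₀), independent of distance.
E = 2πk|σ| = 2π(8.99×10^9)(1.19×10^-7) = 6.72×10^3 N/C.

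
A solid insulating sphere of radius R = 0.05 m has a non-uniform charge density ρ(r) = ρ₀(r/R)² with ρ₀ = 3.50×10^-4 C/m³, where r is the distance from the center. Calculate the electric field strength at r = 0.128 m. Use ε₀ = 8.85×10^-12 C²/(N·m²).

6.03×10^4 N/C

Use a concentric Gaussian sphere at r = 0.128 m (r > R, all charge enclosed).
Q_enc = 4π ∫₀^R ρ₀(r'/R)^2 r'² dr' = 4πρ₀R³/5 = 1.10×10^-7 C.
Gauss's law: E·4πr² = Q_enc/ε₀.
E = |Q_enc|/(4πε₀r²) = (1.10×10^-7)/(4π·8.85×10^-12·(0.128)²) = 6.03×10^4 N/C.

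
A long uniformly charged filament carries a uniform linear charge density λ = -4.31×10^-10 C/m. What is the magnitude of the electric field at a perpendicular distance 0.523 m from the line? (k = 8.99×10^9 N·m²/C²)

Choose a coaxial cylinder of radius r = 0.523 m (arbitrary length L) as the Gaussian surface.
Q_enc = λL, so λ_enc = -4.31e-10 C/m.
By Gauss's law (flux through the curved wall only), E·2πrL = λ_enc L/ε₀.
E = 2k|λ_enc|/r = 2(8.99×10^9)(4.31e-10)/(0.523) = 14.8 N/C.

|E| = 14.8 V/m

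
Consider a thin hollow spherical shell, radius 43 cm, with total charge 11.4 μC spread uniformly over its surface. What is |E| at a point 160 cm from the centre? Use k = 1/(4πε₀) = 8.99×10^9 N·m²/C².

E = 4.00×10^4 N/C

By spherical symmetry E is radial; choose a Gaussian sphere of radius r = 160 cm (r > 43 cm).
The entire shell is enclosed: Q_enc = 1.14×10^-5 C.
By Gauss's law, ∮E·dA = E·4πr² = Q_enc/ε₀.
E = k|Q_enc|/r² = (8.99×10^9)(1.14×10^-5)/(1.6)² = 4.00e4 N/C.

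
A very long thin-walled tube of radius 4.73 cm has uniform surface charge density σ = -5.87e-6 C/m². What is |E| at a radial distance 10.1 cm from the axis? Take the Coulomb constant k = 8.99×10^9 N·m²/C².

E = 3.11×10^5 N/C

By cylindrical symmetry E is radial; use a coaxial Gaussian cylinder of radius 10.1 cm and length L (r > 4.73 cm).
The whole shell is enclosed: λ_enc = σ·2πR = (-5.87e-6)·2π·(0.0473) = -1.745e-6 C/m.
Since E is radial and uniform over the curved surface, Φ = E·2πrL = Q_enc/ε₀ = λ_enc L/ε₀.
E = 2k|λ_enc|/r = 2(8.99×10^9)(1.745×10^-6)/(0.101) = 3.11e5 N/C.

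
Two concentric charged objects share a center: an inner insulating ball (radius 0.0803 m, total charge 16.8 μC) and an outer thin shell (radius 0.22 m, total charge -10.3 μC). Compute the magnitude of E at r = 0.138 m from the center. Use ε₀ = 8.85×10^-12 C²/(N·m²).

Use a concentric Gaussian sphere at r = 0.138 m (between the bodies, 0.0803 m < r < 0.22 m).
Only the inner charge is enclosed; the outer shell contributes nothing inside itself. Q_enc = 16.8 μC = 1.68e-5 C.
Applying ∮E·dA = Q_enc/ε₀ with Φ = E(4πr²):
E = |Q_enc|/(4πε₀r²) = (1.68e-5)/(4π·8.85×10^-12·(0.138)²) = 7.93×10^6 N/C.

|E| = 7.93×10^6 N/C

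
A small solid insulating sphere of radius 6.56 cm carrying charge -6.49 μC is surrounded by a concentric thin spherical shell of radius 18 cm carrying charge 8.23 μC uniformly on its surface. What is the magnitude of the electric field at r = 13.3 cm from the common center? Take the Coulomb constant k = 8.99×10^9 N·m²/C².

E = 3.30e6 V/m

Take a concentric spherical Gaussian surface of radius r = 13.3 cm (between the bodies, 6.56 cm < r < 18 cm).
The shell at 18 cm lies outside the Gaussian surface, so Q_enc = -6.49 μC = -6.49e-6 C.
By Gauss's law, ∮E·dA = E·4πr² = Q_enc/ε₀.
E = k|Q_enc|/r² = (8.99×10^9)(6.49×10^-6)/(0.133)² = 3.30×10^6 N/C.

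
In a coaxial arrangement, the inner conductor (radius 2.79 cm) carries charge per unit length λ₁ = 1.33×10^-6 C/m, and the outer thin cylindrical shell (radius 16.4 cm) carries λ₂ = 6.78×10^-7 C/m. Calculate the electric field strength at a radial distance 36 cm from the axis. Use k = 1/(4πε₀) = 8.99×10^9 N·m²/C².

E ≈ 1.00×10^5 N/C

Choose a coaxial cylinder of radius r = 36 cm (arbitrary length L) as the Gaussian surface (r > 16.4 cm, enclosing both).
λ_enc = λ₁ + λ₂ = (1.33×10^-6) + (6.78×10^-7) = 2.008×10^-6 C/m.
By Gauss's law (flux through the curved wall only), E·2πrL = λ_enc L/ε₀.
E = 2k|λ_enc|/r = 2(8.99×10^9)(2.008×10^-6)/(0.36) = 1.00e5 N/C.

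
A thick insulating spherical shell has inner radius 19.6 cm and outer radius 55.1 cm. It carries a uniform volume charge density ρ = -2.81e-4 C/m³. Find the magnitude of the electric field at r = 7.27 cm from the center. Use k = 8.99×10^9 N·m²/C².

E = 0 (no enclosed charge)

By spherical symmetry E is radial; choose a Gaussian sphere of radius r = 7.27 cm (r < 19.6 cm, inside the empty cavity).
Q_enc = 0 (all charge lies at larger r); Gauss's law gives E = 0.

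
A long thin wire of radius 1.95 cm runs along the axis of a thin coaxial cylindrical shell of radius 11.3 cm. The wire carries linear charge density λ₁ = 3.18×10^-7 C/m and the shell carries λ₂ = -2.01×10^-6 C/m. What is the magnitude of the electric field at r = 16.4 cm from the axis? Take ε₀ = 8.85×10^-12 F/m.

Coaxial Gaussian cylinder, radius r = 16.4 cm, length L (r > 11.3 cm, enclosing both).
λ_enc = λ₁ + λ₂ = (3.18×10^-7) + (-2.01×10^-6) = -1.692e-6 C/m.
By Gauss's law (flux through the curved wall only), E·2πrL = λ_enc L/ε₀.
E = |λ_enc|/(2πε₀r) = (1.692e-6)/(2π·8.85×10^-12·0.164) = 1.86e5 N/C.

|E| ≈ 1.86e5 N/C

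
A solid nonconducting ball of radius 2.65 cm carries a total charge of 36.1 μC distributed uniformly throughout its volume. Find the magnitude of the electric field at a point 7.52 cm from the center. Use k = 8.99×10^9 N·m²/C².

Symmetry ⇒ E = E(r) r̂. Gaussian sphere of radius r = 7.52 cm (r > R, so the entire charge is enclosed).
Q_enc = 36.1 μC = 3.61×10^-5 C.
Since E is radial and uniform over the Gaussian sphere, Φ = E·4πr² = Q_enc/ε₀.
E = k|Q_enc|/r² = (8.99×10^9)(3.61×10^-5)/(0.0752)² = 5.74×10^7 N/C.

E = 5.74×10^7 N/C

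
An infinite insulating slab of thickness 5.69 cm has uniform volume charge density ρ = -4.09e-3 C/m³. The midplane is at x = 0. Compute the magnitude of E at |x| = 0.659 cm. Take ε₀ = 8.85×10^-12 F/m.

By symmetry E is perpendicular to the slab. A Gaussian pillbox from −0.659 cm to +0.659 cm (face area A) lies entirely within the slab.
Q_enc = ρ·(2x)·A and flux = 2EA, so 2EA = 2ρxA/ε₀ ⇒ E = |ρ|x/ε₀.
E = (4.09×10^-3)(0.00659)/(8.85×10^-12) = 3.05×10^6 N/C.

|E| ≈ 3.05×10^6 N/C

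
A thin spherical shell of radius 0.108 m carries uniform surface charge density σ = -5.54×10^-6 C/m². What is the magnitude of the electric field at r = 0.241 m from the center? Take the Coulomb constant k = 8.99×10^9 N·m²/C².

E = 1.26e5 N/C

Symmetry ⇒ E = E(r) r̂. Gaussian sphere of radius r = 0.241 m (r > 0.108 m).
The entire shell is enclosed: Q_enc = σ·4πR² = (-5.54e-6)·4π·(0.108)² = -8.12×10^-7 C.
Gauss's law: E·4πr² = Q_enc/ε₀.
E = k|Q_enc|/r² = (8.99×10^9)(8.12×10^-7)/(0.241)² = 1.26e5 N/C.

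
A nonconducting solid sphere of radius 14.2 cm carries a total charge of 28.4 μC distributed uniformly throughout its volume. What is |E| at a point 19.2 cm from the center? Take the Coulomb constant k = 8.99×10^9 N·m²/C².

Take a concentric spherical Gaussian surface of radius r = 19.2 cm (r > R, so the entire charge is enclosed).
Q_enc = 28.4 μC = 2.84×10^-5 C.
Gauss's law: E·4πr² = Q_enc/ε₀.
E = k|Q_enc|/r² = (8.99×10^9)(2.84×10^-5)/(0.192)² = 6.93×10^6 N/C.

|E| ≈ 6.93×10^6 V/m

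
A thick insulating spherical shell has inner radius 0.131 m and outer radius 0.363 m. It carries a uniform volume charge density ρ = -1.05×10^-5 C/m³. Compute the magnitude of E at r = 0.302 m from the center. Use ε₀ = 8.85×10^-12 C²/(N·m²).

Use a concentric Gaussian sphere at r = 0.302 m (within the shell material, 0.131 m < r < 0.363 m).
Only the shell between 0.131 m and r is enclosed: Q_enc = ρ·(4π/3)(r³ − a³) = (-1.05×10^-5)·(4π/3)·((0.302)³ − (0.131)³) = -1.113×10^-6 C.
Gauss's law: E·4πr² = Q_enc/ε₀.
E = |Q_enc|/(4πε₀r²) = (1.113e-6)/(4π·8.85×10^-12·(0.302)²) = 1.10e5 N/C.

|E| ≈ 1.10×10^5 N/C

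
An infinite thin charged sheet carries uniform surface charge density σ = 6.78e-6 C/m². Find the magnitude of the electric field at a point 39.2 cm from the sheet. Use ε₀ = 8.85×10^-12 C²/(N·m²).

By planar symmetry E is perpendicular to the sheet and uniform; use a Gaussian pillbox with flat faces of area A on each side of the sheet.
Only the two end caps contribute flux: Φ = 2EA. With Q_enc = σA, Gauss's law gives E = |σ|/(2ε₀).
E = |σ|/(2ε₀) = (6.78×10^-6)/(2·8.85×10^-12) = 3.83e5 N/C.

3.83×10^5 V/m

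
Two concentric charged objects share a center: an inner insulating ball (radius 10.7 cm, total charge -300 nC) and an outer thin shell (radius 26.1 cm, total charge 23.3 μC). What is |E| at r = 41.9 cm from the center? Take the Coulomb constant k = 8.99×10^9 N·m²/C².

Use a concentric Gaussian sphere at r = 41.9 cm (r > 26.1 cm, enclosing both).
Q_enc = (-300 nC) + (23.3 μC) = 2.30×10^-5 C.
Gauss's law: E·4πr² = Q_enc/ε₀.
E = k|Q_enc|/r² = (8.99×10^9)(2.30×10^-5)/(0.419)² = 1.18e6 N/C.

|E| = 1.18e6 V/m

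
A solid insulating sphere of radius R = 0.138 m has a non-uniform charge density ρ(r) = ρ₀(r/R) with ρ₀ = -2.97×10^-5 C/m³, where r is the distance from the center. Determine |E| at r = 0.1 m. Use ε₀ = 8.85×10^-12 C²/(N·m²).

|E| ≈ 6.08e4 V/m

Symmetry ⇒ E = E(r) r̂. Gaussian sphere of radius r = 0.1 m (r < R).
Q_enc = ∫₀^r ρ(r')·4πr'² dr' = (4πρ₀/R) ∫₀^r r'^3 dr' = 4πρ₀ r^4/(4·R) = -6.761×10^-8 C.
Since E is radial and uniform over the Gaussian sphere, Φ = E·4πr² = Q_enc/ε₀.
E = |Q_enc|/(4πε₀r²) = (6.761×10^-8)/(4π·8.85×10^-12·(0.1)²) = 6.08×10^4 N/C.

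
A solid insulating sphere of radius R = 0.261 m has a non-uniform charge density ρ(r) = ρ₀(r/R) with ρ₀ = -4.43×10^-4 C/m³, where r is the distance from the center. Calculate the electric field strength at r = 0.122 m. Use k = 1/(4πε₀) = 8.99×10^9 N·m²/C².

By spherical symmetry E is radial; choose a Gaussian sphere of radius r = 0.122 m (r < R).
Integrate the density: Q_enc = 4π ∫₀^r ρ₀(r'/R)^1 r'² dr' = 4πρ₀ r^4/(4·R) = -1.181e-6 C.
Gauss's law: E·4πr² = Q_enc/ε₀.
E = k|Q_enc|/r² = (8.99×10^9)(1.181e-6)/(0.122)² = 7.13e5 N/C.

7.13×10^5 V/m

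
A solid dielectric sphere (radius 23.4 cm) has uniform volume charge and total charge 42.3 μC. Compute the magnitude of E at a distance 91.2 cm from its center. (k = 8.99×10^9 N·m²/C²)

4.57×10^5 V/m

Use a concentric Gaussian sphere at r = 91.2 cm (r > R, so the entire charge is enclosed).
Q_enc = 42.3 μC = 4.23×10^-5 C.
Applying ∮E·dA = Q_enc/ε₀ with Φ = E(4πr²):
E = k|Q_enc|/r² = (8.99×10^9)(4.23×10^-5)/(0.912)² = 4.57×10^5 N/C.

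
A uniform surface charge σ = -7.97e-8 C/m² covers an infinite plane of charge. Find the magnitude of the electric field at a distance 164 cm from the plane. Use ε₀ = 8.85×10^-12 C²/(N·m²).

By planar symmetry E is perpendicular to the sheet and uniform; use a Gaussian pillbox with flat faces of area A on each side of the sheet.
Flux Φ = 2EA and Q_enc = σA, so 2EA = σA/ε₀ ⇒ E = |σ|/(2ε₀), independent of distance.
E = |σ|/(2ε₀) = (7.97×10^-8)/(2·8.85×10^-12) = 4.50×10^3 N/C.

E ≈ 4.50e3 N/C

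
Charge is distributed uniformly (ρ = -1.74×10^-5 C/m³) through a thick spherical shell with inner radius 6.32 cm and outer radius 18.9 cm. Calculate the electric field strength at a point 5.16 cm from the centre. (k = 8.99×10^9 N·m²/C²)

E = 0 (no enclosed charge)

Use a concentric Gaussian sphere at r = 5.16 cm (r < 6.32 cm, inside the empty cavity).
Q_enc = 0 (all charge lies at larger r); Gauss's law gives E = 0.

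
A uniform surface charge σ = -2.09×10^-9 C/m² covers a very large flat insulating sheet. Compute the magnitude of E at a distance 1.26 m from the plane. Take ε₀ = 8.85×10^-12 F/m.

|E| ≈ 118 N/C

The symmetry is planar: E is normal to the sheet and the same magnitude on both sides. Take a pillbox straddling the sheet with end-cap area A.
Only the two end caps contribute flux: Φ = 2EA. With Q_enc = σA, Gauss's law gives E = |σ|/(2ε₀).
E = |σ|/(2ε₀) = (2.09×10^-9)/(2·8.85×10^-12) = 118 N/C.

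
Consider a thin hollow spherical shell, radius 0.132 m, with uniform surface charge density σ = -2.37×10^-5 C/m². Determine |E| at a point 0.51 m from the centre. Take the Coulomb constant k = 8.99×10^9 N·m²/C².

Symmetry ⇒ E = E(r) r̂. Gaussian sphere of radius r = 0.51 m (r > 0.132 m).
The entire shell is enclosed: Q_enc = σ·4πR² = (-2.37×10^-5)·4π·(0.132)² = -5.189×10^-6 C.
By Gauss's law, ∮E·dA = E·4πr² = Q_enc/ε₀.
E = k|Q_enc|/r² = (8.99×10^9)(5.189e-6)/(0.51)² = 1.79×10^5 N/C.

E ≈ 1.79×10^5 N/C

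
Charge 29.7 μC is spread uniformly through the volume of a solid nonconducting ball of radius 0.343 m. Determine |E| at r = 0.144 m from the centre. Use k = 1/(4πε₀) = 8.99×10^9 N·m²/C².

By spherical symmetry E is radial; choose a Gaussian sphere of radius r = 0.144 m (r < R).
For a uniform sphere the enclosed fraction is (r/R)³, so Q_enc = (29.7 μC)(0.144/0.343)³ = 2.198e-6 C.
Applying ∮E·dA = Q_enc/ε₀ with Φ = E(4πr²):
E = k|Q_enc|/r² = (8.99×10^9)(2.198e-6)/(0.144)² = 9.53×10^5 N/C.

9.53e5 N/C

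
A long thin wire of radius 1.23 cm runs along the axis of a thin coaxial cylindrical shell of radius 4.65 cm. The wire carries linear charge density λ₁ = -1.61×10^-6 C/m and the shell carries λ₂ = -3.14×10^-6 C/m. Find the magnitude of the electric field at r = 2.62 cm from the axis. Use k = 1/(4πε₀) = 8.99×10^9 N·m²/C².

|E| ≈ 1.10×10^6 N/C

By cylindrical symmetry E is radial; use a coaxial Gaussian cylinder of radius 2.62 cm and length L (between the conductors, 1.23 cm < r < 4.65 cm).
The shell at 4.65 cm lies outside the Gaussian surface, so λ_enc = λ₁ = -1.61e-6 C/m.
Applying ∮E·dA = Q_enc/ε₀ with the end caps contributing no flux:
E = 2k|λ_enc|/r = 2(8.99×10^9)(1.61×10^-6)/(0.0262) = 1.10e6 N/C.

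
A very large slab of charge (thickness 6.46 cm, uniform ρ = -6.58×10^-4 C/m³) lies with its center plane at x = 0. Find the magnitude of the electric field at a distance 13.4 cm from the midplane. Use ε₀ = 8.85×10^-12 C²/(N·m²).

The point |x| = 13.4 cm lies outside the slab (half-thickness 0.0323 m). A symmetric pillbox spanning the full slab encloses Q_enc = ρ·d·A.
Flux = 2EA ⇒ E = |ρ|d/(2ε₀), independent of distance outside.
E = (6.58e-4)(0.0646)/(2·8.85×10^-12) = 2.40e6 N/C.

E = 2.40×10^6 V/m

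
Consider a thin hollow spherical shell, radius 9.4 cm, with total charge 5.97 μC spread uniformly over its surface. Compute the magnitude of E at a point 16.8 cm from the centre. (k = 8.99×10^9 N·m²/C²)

Take a concentric spherical Gaussian surface of radius r = 16.8 cm (r > 9.4 cm).
The entire shell is enclosed: Q_enc = 5.97×10^-6 C.
By Gauss's law, ∮E·dA = E·4πr² = Q_enc/ε₀.
E = k|Q_enc|/r² = (8.99×10^9)(5.97×10^-6)/(0.168)² = 1.90×10^6 N/C.

E ≈ 1.90×10^6 V/m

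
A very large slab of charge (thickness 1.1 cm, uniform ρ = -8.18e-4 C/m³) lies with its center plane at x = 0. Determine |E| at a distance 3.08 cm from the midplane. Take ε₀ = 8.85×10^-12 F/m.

The point |x| = 3.08 cm lies outside the slab (half-thickness 0.0055 m). A symmetric pillbox spanning the full slab encloses Q_enc = ρ·d·A.
Flux = 2EA ⇒ E = |ρ|d/(2ε₀), independent of distance outside.
E = (8.18×10^-4)(0.011)/(2·8.85×10^-12) = 5.08×10^5 N/C.

|E| = 5.08×10^5 N/C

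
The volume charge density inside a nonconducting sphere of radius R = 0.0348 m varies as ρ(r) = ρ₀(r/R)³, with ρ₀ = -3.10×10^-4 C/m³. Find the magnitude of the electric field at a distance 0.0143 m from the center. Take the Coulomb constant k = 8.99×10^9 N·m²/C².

5.79×10^3 N/C

By spherical symmetry E is radial; choose a Gaussian sphere of radius r = 0.0143 m (r < R).
Q_enc = ∫₀^r ρ(r')·4πr'² dr' = (4πρ₀/R³) ∫₀^r r'^5 dr' = 4πρ₀ r^6/(6·R³) = -1.317×10^-10 C.
By Gauss's law, ∮E·dA = E·4πr² = Q_enc/ε₀.
E = k|Q_enc|/r² = (8.99×10^9)(1.317e-10)/(0.0143)² = 5.79×10^3 N/C.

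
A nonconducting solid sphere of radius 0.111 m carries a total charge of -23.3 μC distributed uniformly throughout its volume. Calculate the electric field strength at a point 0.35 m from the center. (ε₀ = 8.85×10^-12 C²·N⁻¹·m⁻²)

Use a concentric Gaussian sphere at r = 0.35 m (r > R, so the entire charge is enclosed).
Q_enc = -23.3 μC = -2.33×10^-5 C.
Since E is radial and uniform over the Gaussian sphere, Φ = E·4πr² = Q_enc/ε₀.
E = |Q_enc|/(4πε₀r²) = (2.33×10^-5)/(4π·8.85×10^-12·(0.35)²) = 1.71×10^6 N/C.

E = 1.71e6 V/m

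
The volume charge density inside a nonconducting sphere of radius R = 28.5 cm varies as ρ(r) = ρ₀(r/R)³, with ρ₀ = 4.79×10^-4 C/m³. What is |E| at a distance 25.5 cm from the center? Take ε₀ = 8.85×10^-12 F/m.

Take a concentric spherical Gaussian surface of radius r = 25.5 cm (r < R).
Q_enc = ∫₀^r ρ(r')·4πr'² dr' = (4πρ₀/R³) ∫₀^r r'^5 dr' = 4πρ₀ r^6/(6·R³) = 1.192×10^-5 C.
Gauss's law: E·4πr² = Q_enc/ε₀.
E = |Q_enc|/(4πε₀r²) = (1.192×10^-5)/(4π·8.85×10^-12·(0.255)²) = 1.65×10^6 N/C.

1.65×10^6 N/C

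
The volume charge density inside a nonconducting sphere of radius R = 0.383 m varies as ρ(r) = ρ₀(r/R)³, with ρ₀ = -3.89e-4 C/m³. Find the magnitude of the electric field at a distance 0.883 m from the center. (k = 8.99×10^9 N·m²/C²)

Symmetry ⇒ E = E(r) r̂. Gaussian sphere of radius r = 0.883 m (r > R, all charge enclosed).
Q_enc = 4π ∫₀^R ρ₀(r'/R)^3 r'² dr' = 4πρ₀R³/6 = -4.577×10^-5 C.
Since E is radial and uniform over the Gaussian sphere, Φ = E·4πr² = Q_enc/ε₀.
E = k|Q_enc|/r² = (8.99×10^9)(4.577×10^-5)/(0.883)² = 5.28e5 N/C.

|E| ≈ 5.28×10^5 N/C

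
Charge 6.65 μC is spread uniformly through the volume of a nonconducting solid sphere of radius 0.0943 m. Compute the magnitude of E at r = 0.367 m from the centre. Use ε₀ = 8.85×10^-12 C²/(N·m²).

Take a concentric spherical Gaussian surface of radius r = 0.367 m (r > R, so the entire charge is enclosed).
Q_enc = 6.65 μC = 6.65e-6 C.
Applying ∮E·dA = Q_enc/ε₀ with Φ = E(4πr²):
E = |Q_enc|/(4πε₀r²) = (6.65e-6)/(4π·8.85×10^-12·(0.367)²) = 4.44e5 N/C.

|E| ≈ 4.44×10^5 V/m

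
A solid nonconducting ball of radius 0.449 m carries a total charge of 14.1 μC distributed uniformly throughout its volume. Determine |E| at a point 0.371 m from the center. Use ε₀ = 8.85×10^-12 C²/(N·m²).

Use a concentric Gaussian sphere at r = 0.371 m (r < R).
Only the charge within r is enclosed: Q_enc = Q·(r/R)³ = (14.1 μC)·(0.371 m/0.449 m)³ = 7.954e-6 C.
By Gauss's law, ∮E·dA = E·4πr² = Q_enc/ε₀.
E = |Q_enc|/(4πε₀r²) = (7.954e-6)/(4π·8.85×10^-12·(0.371)²) = 5.20e5 N/C.

E ≈ 5.20e5 N/C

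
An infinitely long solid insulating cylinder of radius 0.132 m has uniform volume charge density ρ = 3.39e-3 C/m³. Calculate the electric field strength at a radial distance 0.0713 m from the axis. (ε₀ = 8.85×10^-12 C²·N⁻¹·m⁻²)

By cylindrical symmetry E is radial; use a coaxial Gaussian cylinder of radius 0.0713 m and length L (r < R).
Enclosed charge per unit length: λ_enc = ρ·πr² = (3.39e-3)π(0.0713)² = 5.414×10^-5 C/m.
Since E is radial and uniform over the curved surface, Φ = E·2πrL = Q_enc/ε₀ = λ_enc L/ε₀.
E = |λ_enc|/(2πε₀r) = (5.414e-5)/(2π·8.85×10^-12·0.0713) = 1.37×10^7 N/C.

|E| ≈ 1.37e7 N/C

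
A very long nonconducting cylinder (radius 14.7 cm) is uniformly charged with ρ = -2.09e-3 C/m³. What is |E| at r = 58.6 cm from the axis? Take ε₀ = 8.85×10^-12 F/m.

E ≈ 4.35e6 N/C

By cylindrical symmetry E is radial; use a coaxial Gaussian cylinder of radius 58.6 cm and length L (r > 14.7 cm, full cross-section enclosed).
λ_enc = ρ·πR² = (-2.09e-3)π(0.147)² = -1.419×10^-4 C/m.
By Gauss's law (flux through the curved wall only), E·2πrL = λ_enc L/ε₀.
E = |λ_enc|/(2πε₀r) = (1.419e-4)/(2π·8.85×10^-12·0.586) = 4.35e6 N/C.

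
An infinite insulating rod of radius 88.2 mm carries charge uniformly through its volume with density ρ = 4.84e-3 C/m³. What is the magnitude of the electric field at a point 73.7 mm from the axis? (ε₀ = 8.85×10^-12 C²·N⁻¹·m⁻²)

Coaxial Gaussian cylinder, radius r = 73.7 mm, length L (r < R).
Enclosed charge per unit length: λ_enc = ρ·πr² = (4.84×10^-3)π(0.0737)² = 8.259×10^-5 C/m.
By Gauss's law (flux through the curved wall only), E·2πrL = λ_enc L/ε₀.
E = |λ_enc|/(2πε₀r) = (8.259e-5)/(2π·8.85×10^-12·0.0737) = 2.02×10^7 N/C.

|E| ≈ 2.02e7 N/C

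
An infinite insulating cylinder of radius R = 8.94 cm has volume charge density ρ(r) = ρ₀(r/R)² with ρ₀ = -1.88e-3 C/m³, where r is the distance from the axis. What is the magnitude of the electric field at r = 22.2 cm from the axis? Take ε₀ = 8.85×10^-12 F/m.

Take a coaxial cylindrical Gaussian surface of radius r = 22.2 cm and length L (r > R, full charge per length enclosed).
λ_enc = 2π ∫₀^R ρ₀(r'/R)^2 r' dr' = 2πρ₀R²/4 = -2.36×10^-5 C/m.
Gauss's law: E·2πrL = λ_enc L/ε₀.
E = |λ_enc|/(2πε₀r) = (2.36×10^-5)/(2π·8.85×10^-12·0.222) = 1.91×10^6 N/C.

|E| ≈ 1.91e6 V/m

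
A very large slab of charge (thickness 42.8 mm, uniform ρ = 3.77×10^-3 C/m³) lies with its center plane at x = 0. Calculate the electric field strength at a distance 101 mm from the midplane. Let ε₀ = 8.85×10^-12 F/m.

|E| = 9.12×10^6 N/C

The point |x| = 101 mm lies outside the slab (half-thickness 0.0214 m). A symmetric pillbox spanning the full slab encloses Q_enc = ρ·d·A.
Flux = 2EA ⇒ E = |ρ|d/(2ε₀), independent of distance outside.
E = (3.77×10^-3)(0.0428)/(2·8.85×10^-12) = 9.12×10^6 N/C.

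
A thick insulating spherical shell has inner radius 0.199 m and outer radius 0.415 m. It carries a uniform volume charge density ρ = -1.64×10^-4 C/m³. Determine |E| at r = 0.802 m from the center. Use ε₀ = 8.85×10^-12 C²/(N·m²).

E = 6.11×10^5 N/C

Symmetry ⇒ E = E(r) r̂. Gaussian sphere of radius r = 0.802 m (r > 0.415 m, enclosing the whole shell).
Q_enc = ρ·(4π/3)(b³ − a³) = (-1.64×10^-4)·(4π/3)·((0.415)³ − (0.199)³) = -4.369×10^-5 C.
By Gauss's law, ∮E·dA = E·4πr² = Q_enc/ε₀.
E = |Q_enc|/(4πε₀r²) = (4.369e-5)/(4π·8.85×10^-12·(0.802)²) = 6.11e5 N/C.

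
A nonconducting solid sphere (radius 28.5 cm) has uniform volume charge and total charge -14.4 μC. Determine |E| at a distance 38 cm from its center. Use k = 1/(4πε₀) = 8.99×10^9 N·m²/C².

E ≈ 8.97e5 N/C

Use a concentric Gaussian sphere at r = 38 cm (r > R, so the entire charge is enclosed).
Q_enc = -14.4 μC = -1.44×10^-5 C.
Gauss's law: E·4πr² = Q_enc/ε₀.
E = k|Q_enc|/r² = (8.99×10^9)(1.44×10^-5)/(0.38)² = 8.97×10^5 N/C.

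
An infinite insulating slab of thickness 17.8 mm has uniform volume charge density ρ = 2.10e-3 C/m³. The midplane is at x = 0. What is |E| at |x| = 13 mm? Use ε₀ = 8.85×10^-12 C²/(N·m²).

The point |x| = 13 mm lies outside the slab (half-thickness 0.0089 m). A symmetric pillbox spanning the full slab encloses Q_enc = ρ·d·A.
Flux = 2EA ⇒ E = |ρ|d/(2ε₀), independent of distance outside.
E = (2.10e-3)(0.0178)/(2·8.85×10^-12) = 2.11×10^6 N/C.

|E| ≈ 2.11×10^6 N/C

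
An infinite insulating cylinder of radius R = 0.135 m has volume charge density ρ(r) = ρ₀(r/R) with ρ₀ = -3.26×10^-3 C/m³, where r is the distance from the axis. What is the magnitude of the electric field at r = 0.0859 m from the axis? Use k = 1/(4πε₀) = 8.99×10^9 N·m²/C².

By cylindrical symmetry E is radial; use a coaxial Gaussian cylinder of radius 0.0859 m and length L (r < R).
λ_enc = ∫₀^r ρ(r')·2πr' dr' = (2πρ₀/R)·r^3/3 = -3.206e-5 C/m.
Since E is radial and uniform over the curved surface, Φ = E·2πrL = Q_enc/ε₀ = λ_enc L/ε₀.
E = 2k|λ_enc|/r = 2(8.99×10^9)(3.206×10^-5)/(0.0859) = 6.71×10^6 N/C.

6.71e6 N/C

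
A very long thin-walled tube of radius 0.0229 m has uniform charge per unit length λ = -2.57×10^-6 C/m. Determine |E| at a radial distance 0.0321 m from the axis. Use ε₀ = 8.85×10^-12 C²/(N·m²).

E = 1.44e6 N/C

Coaxial Gaussian cylinder, radius r = 0.0321 m, length L (r > 0.0229 m).
The full line charge is enclosed: λ_enc = -2.57e-6 C/m.
Since E is radial and uniform over the curved surface, Φ = E·2πrL = Q_enc/ε₀ = λ_enc L/ε₀.
E = |λ_enc|/(2πε₀r) = (2.57×10^-6)/(2π·8.85×10^-12·0.0321) = 1.44×10^6 N/C.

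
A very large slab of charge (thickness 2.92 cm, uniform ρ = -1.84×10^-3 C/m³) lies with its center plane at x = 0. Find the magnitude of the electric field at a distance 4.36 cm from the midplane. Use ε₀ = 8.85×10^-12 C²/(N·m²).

3.04×10^6 N/C

The point |x| = 4.36 cm lies outside the slab (half-thickness 0.0146 m). A symmetric pillbox spanning the full slab encloses Q_enc = ρ·d·A.
Flux = 2EA ⇒ E = |ρ|d/(2ε₀), independent of distance outside.
E = (1.84×10^-3)(0.0292)/(2·8.85×10^-12) = 3.04×10^6 N/C.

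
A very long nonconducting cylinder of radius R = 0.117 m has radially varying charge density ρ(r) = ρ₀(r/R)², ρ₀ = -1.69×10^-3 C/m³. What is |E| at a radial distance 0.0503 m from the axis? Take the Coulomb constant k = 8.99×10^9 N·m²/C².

E ≈ 4.44×10^5 V/m

By cylindrical symmetry E is radial; use a coaxial Gaussian cylinder of radius 0.0503 m and length L (r < R).
Integrating ρ over the cross-section to radius r: λ_enc = (2πρ₀/R²) ∫₀^r r'^3 dr' = 2πρ₀ r^4/(4·R²) = -1.241×10^-6 C/m.
Since E is radial and uniform over the curved surface, Φ = E·2πrL = Q_enc/ε₀ = λ_enc L/ε₀.
E = 2k|λ_enc|/r = 2(8.99×10^9)(1.241×10^-6)/(0.0503) = 4.44e5 N/C.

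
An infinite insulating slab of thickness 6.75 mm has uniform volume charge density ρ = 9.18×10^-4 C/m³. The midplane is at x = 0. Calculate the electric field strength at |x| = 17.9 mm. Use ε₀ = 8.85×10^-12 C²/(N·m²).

The point |x| = 17.9 mm lies outside the slab (half-thickness 0.003375 m). A symmetric pillbox spanning the full slab encloses Q_enc = ρ·d·A.
Flux = 2EA ⇒ E = |ρ|d/(2ε₀), independent of distance outside.
E = (9.18e-4)(0.00675)/(2·8.85×10^-12) = 3.50e5 N/C.

E = 3.50×10^5 N/C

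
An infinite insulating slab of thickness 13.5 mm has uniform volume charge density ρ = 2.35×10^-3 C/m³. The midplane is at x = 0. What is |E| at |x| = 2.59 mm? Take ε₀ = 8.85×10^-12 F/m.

|E| = 6.88×10^5 N/C

By symmetry E is perpendicular to the slab. A Gaussian pillbox from −2.59 mm to +2.59 mm (face area A) lies entirely within the slab.
Q_enc = ρ·(2x)·A and flux = 2EA, so 2EA = 2ρxA/ε₀ ⇒ E = |ρ|x/ε₀.
E = (2.35e-3)(0.00259)/(8.85×10^-12) = 6.88×10^5 N/C.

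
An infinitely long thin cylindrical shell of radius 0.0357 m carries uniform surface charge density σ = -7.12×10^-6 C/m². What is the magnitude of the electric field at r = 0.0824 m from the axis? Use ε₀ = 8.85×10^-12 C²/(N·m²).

|E| ≈ 3.49×10^5 N/C

Take a coaxial cylindrical Gaussian surface of radius r = 0.0824 m and length L (r > 0.0357 m).
The whole shell is enclosed: λ_enc = σ·2πR = (-7.12×10^-6)·2π·(0.0357) = -1.597×10^-6 C/m.
By Gauss's law (flux through the curved wall only), E·2πrL = λ_enc L/ε₀.
E = |λ_enc|/(2πε₀r) = (1.597e-6)/(2π·8.85×10^-12·0.0824) = 3.49×10^5 N/C.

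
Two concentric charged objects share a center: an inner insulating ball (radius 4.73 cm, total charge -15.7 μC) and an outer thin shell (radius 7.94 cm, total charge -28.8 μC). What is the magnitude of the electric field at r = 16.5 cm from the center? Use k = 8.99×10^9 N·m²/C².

Symmetry ⇒ E = E(r) r̂. Gaussian sphere of radius r = 16.5 cm (r > 7.94 cm, enclosing both).
Q_enc = (-15.7 μC) + (-28.8 μC) = -4.45×10^-5 C.
Applying ∮E·dA = Q_enc/ε₀ with Φ = E(4πr²):
E = k|Q_enc|/r² = (8.99×10^9)(4.45e-5)/(0.165)² = 1.47×10^7 N/C.

E ≈ 1.47×10^7 N/C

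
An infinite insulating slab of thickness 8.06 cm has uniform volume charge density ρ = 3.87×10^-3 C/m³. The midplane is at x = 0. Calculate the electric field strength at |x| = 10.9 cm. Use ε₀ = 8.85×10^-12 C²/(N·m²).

The point |x| = 10.9 cm lies outside the slab (half-thickness 0.0403 m). A symmetric pillbox spanning the full slab encloses Q_enc = ρ·d·A.
Flux = 2EA ⇒ E = |ρ|d/(2ε₀), independent of distance outside.
E = (3.87e-3)(0.0806)/(2·8.85×10^-12) = 1.76×10^7 N/C.

1.76×10^7 N/C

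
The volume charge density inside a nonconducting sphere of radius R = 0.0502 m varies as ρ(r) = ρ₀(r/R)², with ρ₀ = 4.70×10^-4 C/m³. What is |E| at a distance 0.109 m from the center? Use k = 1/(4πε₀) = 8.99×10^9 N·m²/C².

1.13e5 N/C

Use a concentric Gaussian sphere at r = 0.109 m (r > R, all charge enclosed).
Q_enc = 4π ∫₀^R ρ₀(r'/R)^2 r'² dr' = 4πρ₀R³/5 = 1.494×10^-7 C.
By Gauss's law, ∮E·dA = E·4πr² = Q_enc/ε₀.
E = k|Q_enc|/r² = (8.99×10^9)(1.494e-7)/(0.109)² = 1.13×10^5 N/C.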